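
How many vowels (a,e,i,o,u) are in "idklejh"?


Input: idklejh
Checking each character:
  'i' at position 0: vowel (running total: 1)
  'd' at position 1: consonant
  'k' at position 2: consonant
  'l' at position 3: consonant
  'e' at position 4: vowel (running total: 2)
  'j' at position 5: consonant
  'h' at position 6: consonant
Total vowels: 2

2


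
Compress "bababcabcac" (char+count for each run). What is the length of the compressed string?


Input: bababcabcac
Runs:
  'b' x 1 => "b1"
  'a' x 1 => "a1"
  'b' x 1 => "b1"
  'a' x 1 => "a1"
  'b' x 1 => "b1"
  'c' x 1 => "c1"
  'a' x 1 => "a1"
  'b' x 1 => "b1"
  'c' x 1 => "c1"
  'a' x 1 => "a1"
  'c' x 1 => "c1"
Compressed: "b1a1b1a1b1c1a1b1c1a1c1"
Compressed length: 22

22


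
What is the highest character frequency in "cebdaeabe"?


Input: cebdaeabe
Character counts:
  'a': 2
  'b': 2
  'c': 1
  'd': 1
  'e': 3
Maximum frequency: 3

3


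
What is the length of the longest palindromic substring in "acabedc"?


Input: "acabedc"
Checking substrings for palindromes:
  [0:3] "aca" (len 3) => palindrome
Longest palindromic substring: "aca" with length 3

3


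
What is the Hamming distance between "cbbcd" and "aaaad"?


Comparing "cbbcd" and "aaaad" position by position:
  Position 0: 'c' vs 'a' => differ
  Position 1: 'b' vs 'a' => differ
  Position 2: 'b' vs 'a' => differ
  Position 3: 'c' vs 'a' => differ
  Position 4: 'd' vs 'd' => same
Total differences (Hamming distance): 4

4


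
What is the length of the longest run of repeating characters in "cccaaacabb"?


Input: "cccaaacabb"
Scanning for longest run:
  Position 1 ('c'): continues run of 'c', length=2
  Position 2 ('c'): continues run of 'c', length=3
  Position 3 ('a'): new char, reset run to 1
  Position 4 ('a'): continues run of 'a', length=2
  Position 5 ('a'): continues run of 'a', length=3
  Position 6 ('c'): new char, reset run to 1
  Position 7 ('a'): new char, reset run to 1
  Position 8 ('b'): new char, reset run to 1
  Position 9 ('b'): continues run of 'b', length=2
Longest run: 'c' with length 3

3


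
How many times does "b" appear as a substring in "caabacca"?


Searching for "b" in "caabacca"
Scanning each position:
  Position 0: "c" => no
  Position 1: "a" => no
  Position 2: "a" => no
  Position 3: "b" => MATCH
  Position 4: "a" => no
  Position 5: "c" => no
  Position 6: "c" => no
  Position 7: "a" => no
Total occurrences: 1

1


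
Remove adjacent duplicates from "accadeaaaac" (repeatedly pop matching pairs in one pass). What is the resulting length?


Input: accadeaaaac
Stack-based adjacent duplicate removal:
  Read 'a': push. Stack: a
  Read 'c': push. Stack: ac
  Read 'c': matches stack top 'c' => pop. Stack: a
  Read 'a': matches stack top 'a' => pop. Stack: (empty)
  Read 'd': push. Stack: d
  Read 'e': push. Stack: de
  Read 'a': push. Stack: dea
  Read 'a': matches stack top 'a' => pop. Stack: de
  Read 'a': push. Stack: dea
  Read 'a': matches stack top 'a' => pop. Stack: de
  Read 'c': push. Stack: dec
Final stack: "dec" (length 3)

3


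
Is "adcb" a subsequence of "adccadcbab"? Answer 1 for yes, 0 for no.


Check if "adcb" is a subsequence of "adccadcbab"
Greedy scan:
  Position 0 ('a'): matches sub[0] = 'a'
  Position 1 ('d'): matches sub[1] = 'd'
  Position 2 ('c'): matches sub[2] = 'c'
  Position 3 ('c'): no match needed
  Position 4 ('a'): no match needed
  Position 5 ('d'): no match needed
  Position 6 ('c'): no match needed
  Position 7 ('b'): matches sub[3] = 'b'
  Position 8 ('a'): no match needed
  Position 9 ('b'): no match needed
All 4 characters matched => is a subsequence

1


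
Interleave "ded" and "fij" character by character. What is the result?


Interleaving "ded" and "fij":
  Position 0: 'd' from first, 'f' from second => "df"
  Position 1: 'e' from first, 'i' from second => "ei"
  Position 2: 'd' from first, 'j' from second => "dj"
Result: dfeidj

dfeidj


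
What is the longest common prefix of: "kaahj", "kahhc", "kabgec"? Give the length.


Words: kaahj, kahhc, kabgec
  Position 0: all 'k' => match
  Position 1: all 'a' => match
  Position 2: ('a', 'h', 'b') => mismatch, stop
LCP = "ka" (length 2)

2


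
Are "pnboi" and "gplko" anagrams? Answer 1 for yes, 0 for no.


Strings: "pnboi", "gplko"
Sorted first:  binop
Sorted second: gklop
Differ at position 0: 'b' vs 'g' => not anagrams

0


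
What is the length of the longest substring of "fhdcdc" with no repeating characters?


Input: "fhdcdc"
Sliding window (track last position of each char):
  Position 0 ('f'): window [0,0] length 1 -- new best
  Position 1 ('h'): window [0,1] length 2 -- new best
  Position 2 ('d'): window [0,2] length 3 -- new best
  Position 3 ('c'): window [0,3] length 4 -- new best
  Position 4 ('d'): repeat (last at 2), move window start to 3
  Position 4 ('d'): window [3,4] length 2
  Position 5 ('c'): repeat (last at 3), move window start to 4
  Position 5 ('c'): window [4,5] length 2
Longest substring with no repeats: "fhdc" with length 4

4


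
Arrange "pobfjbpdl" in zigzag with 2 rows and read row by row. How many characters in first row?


Zigzag "pobfjbpdl" into 2 rows:
Placing characters:
  'p' => row 0
  'o' => row 1
  'b' => row 0
  'f' => row 1
  'j' => row 0
  'b' => row 1
  'p' => row 0
  'd' => row 1
  'l' => row 0
Rows:
  Row 0: "pbjpl"
  Row 1: "ofbd"
First row length: 5

5


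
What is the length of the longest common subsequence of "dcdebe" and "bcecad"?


LCS of "dcdebe" and "bcecad"
DP table:
           b    c    e    c    a    d
      0    0    0    0    0    0    0
  d   0    0    0    0    0    0    1
  c   0    0    1    1    1    1    1
  d   0    0    1    1    1    1    2
  e   0    0    1    2    2    2    2
  b   0    1    1    2    2    2    2
  e   0    1    1    2    2    2    2
LCS length = dp[6][6] = 2

2


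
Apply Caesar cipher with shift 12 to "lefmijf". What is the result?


Caesar cipher: shift "lefmijf" by 12
  'l' (pos 11) + 12 = pos 23 = 'x'
  'e' (pos 4) + 12 = pos 16 = 'q'
  'f' (pos 5) + 12 = pos 17 = 'r'
  'm' (pos 12) + 12 = pos 24 = 'y'
  'i' (pos 8) + 12 = pos 20 = 'u'
  'j' (pos 9) + 12 = pos 21 = 'v'
  'f' (pos 5) + 12 = pos 17 = 'r'
Result: xqryuvr

xqryuvr


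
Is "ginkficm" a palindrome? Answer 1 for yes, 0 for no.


Input: ginkficm
Reversed: mcifknig
  Compare pos 0 ('g') with pos 7 ('m'): MISMATCH
  Compare pos 1 ('i') with pos 6 ('c'): MISMATCH
  Compare pos 2 ('n') with pos 5 ('i'): MISMATCH
  Compare pos 3 ('k') with pos 4 ('f'): MISMATCH
Result: not a palindrome

0


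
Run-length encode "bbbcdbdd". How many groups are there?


Input: bbbcdbdd
Scanning for consecutive runs:
  Group 1: 'b' x 3 (positions 0-2)
  Group 2: 'c' x 1 (positions 3-3)
  Group 3: 'd' x 1 (positions 4-4)
  Group 4: 'b' x 1 (positions 5-5)
  Group 5: 'd' x 2 (positions 6-7)
Total groups: 5

5


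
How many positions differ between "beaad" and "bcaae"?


Comparing "beaad" and "bcaae" position by position:
  Position 0: 'b' vs 'b' => same
  Position 1: 'e' vs 'c' => DIFFER
  Position 2: 'a' vs 'a' => same
  Position 3: 'a' vs 'a' => same
  Position 4: 'd' vs 'e' => DIFFER
Positions that differ: 2

2


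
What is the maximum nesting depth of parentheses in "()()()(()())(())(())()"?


Input: "()()()(()())(())(())()"
Tracking depth:
  Position 0 '(': depth becomes 1
  Position 1 ')': depth becomes 0
  Position 2 '(': depth becomes 1
  Position 3 ')': depth becomes 0
  Position 4 '(': depth becomes 1
  Position 5 ')': depth becomes 0
  Position 6 '(': depth becomes 1
  Position 7 '(': depth becomes 2
  Position 8 ')': depth becomes 1
  Position 9 '(': depth becomes 2
  Position 10 ')': depth becomes 1
  Position 11 ')': depth becomes 0
  Position 12 '(': depth becomes 1
  Position 13 '(': depth becomes 2
  Position 14 ')': depth becomes 1
  Position 15 ')': depth becomes 0
  Position 16 '(': depth becomes 1
  Position 17 '(': depth becomes 2
  Position 18 ')': depth becomes 1
  Position 19 ')': depth becomes 0
  Position 20 '(': depth becomes 1
  Position 21 ')': depth becomes 0
Maximum depth reached: 2

2


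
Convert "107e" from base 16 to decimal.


Input: "107e" in base 16
Positional expansion:
  Digit '1' (value 1) x 16^3 = 4096
  Digit '0' (value 0) x 16^2 = 0
  Digit '7' (value 7) x 16^1 = 112
  Digit 'e' (value 14) x 16^0 = 14
Sum = 4222

4222


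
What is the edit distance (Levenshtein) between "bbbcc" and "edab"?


Computing edit distance: "bbbcc" -> "edab"
DP table:
           e    d    a    b
      0    1    2    3    4
  b   1    1    2    3    3
  b   2    2    2    3    3
  b   3    3    3    3    3
  c   4    4    4    4    4
  c   5    5    5    5    5
Edit distance = dp[5][4] = 5

5


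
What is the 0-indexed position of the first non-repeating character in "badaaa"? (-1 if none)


Input: badaaa
Character frequencies:
  'a': 4
  'b': 1
  'd': 1
Scanning left to right for freq == 1:
  Position 0 ('b'): unique! => answer = 0

0


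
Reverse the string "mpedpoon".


Input: mpedpoon
Reading characters right to left:
  Position 7: 'n'
  Position 6: 'o'
  Position 5: 'o'
  Position 4: 'p'
  Position 3: 'd'
  Position 2: 'e'
  Position 1: 'p'
  Position 0: 'm'
Reversed: noopdepm

noopdepm


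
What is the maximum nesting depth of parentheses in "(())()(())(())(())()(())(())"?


Input: "(())()(())(())(())()(())(())"
Tracking depth:
  Position 0 '(': depth becomes 1
  Position 1 '(': depth becomes 2
  Position 2 ')': depth becomes 1
  Position 3 ')': depth becomes 0
  Position 4 '(': depth becomes 1
  Position 5 ')': depth becomes 0
  Position 6 '(': depth becomes 1
  Position 7 '(': depth becomes 2
  Position 8 ')': depth becomes 1
  Position 9 ')': depth becomes 0
  Position 10 '(': depth becomes 1
  Position 11 '(': depth becomes 2
  Position 12 ')': depth becomes 1
  Position 13 ')': depth becomes 0
  Position 14 '(': depth becomes 1
  Position 15 '(': depth becomes 2
  Position 16 ')': depth becomes 1
  Position 17 ')': depth becomes 0
  Position 18 '(': depth becomes 1
  Position 19 ')': depth becomes 0
  Position 20 '(': depth becomes 1
  Position 21 '(': depth becomes 2
  Position 22 ')': depth becomes 1
  Position 23 ')': depth becomes 0
  Position 24 '(': depth becomes 1
  Position 25 '(': depth becomes 2
  Position 26 ')': depth becomes 1
  Position 27 ')': depth becomes 0
Maximum depth reached: 2

2


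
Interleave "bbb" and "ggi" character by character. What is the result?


Interleaving "bbb" and "ggi":
  Position 0: 'b' from first, 'g' from second => "bg"
  Position 1: 'b' from first, 'g' from second => "bg"
  Position 2: 'b' from first, 'i' from second => "bi"
Result: bgbgbi

bgbgbi


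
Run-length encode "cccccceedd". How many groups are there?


Input: cccccceedd
Scanning for consecutive runs:
  Group 1: 'c' x 6 (positions 0-5)
  Group 2: 'e' x 2 (positions 6-7)
  Group 3: 'd' x 2 (positions 8-9)
Total groups: 3

3


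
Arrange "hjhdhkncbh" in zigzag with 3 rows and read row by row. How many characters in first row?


Zigzag "hjhdhkncbh" into 3 rows:
Placing characters:
  'h' => row 0
  'j' => row 1
  'h' => row 2
  'd' => row 1
  'h' => row 0
  'k' => row 1
  'n' => row 2
  'c' => row 1
  'b' => row 0
  'h' => row 1
Rows:
  Row 0: "hhb"
  Row 1: "jdkch"
  Row 2: "hn"
First row length: 3

3


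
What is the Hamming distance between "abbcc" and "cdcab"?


Comparing "abbcc" and "cdcab" position by position:
  Position 0: 'a' vs 'c' => differ
  Position 1: 'b' vs 'd' => differ
  Position 2: 'b' vs 'c' => differ
  Position 3: 'c' vs 'a' => differ
  Position 4: 'c' vs 'b' => differ
Total differences (Hamming distance): 5

5


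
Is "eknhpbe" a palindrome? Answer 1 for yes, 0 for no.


Input: eknhpbe
Reversed: ebphnke
  Compare pos 0 ('e') with pos 6 ('e'): match
  Compare pos 1 ('k') with pos 5 ('b'): MISMATCH
  Compare pos 2 ('n') with pos 4 ('p'): MISMATCH
Result: not a palindrome

0


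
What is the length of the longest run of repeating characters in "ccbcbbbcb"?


Input: "ccbcbbbcb"
Scanning for longest run:
  Position 1 ('c'): continues run of 'c', length=2
  Position 2 ('b'): new char, reset run to 1
  Position 3 ('c'): new char, reset run to 1
  Position 4 ('b'): new char, reset run to 1
  Position 5 ('b'): continues run of 'b', length=2
  Position 6 ('b'): continues run of 'b', length=3
  Position 7 ('c'): new char, reset run to 1
  Position 8 ('b'): new char, reset run to 1
Longest run: 'b' with length 3

3


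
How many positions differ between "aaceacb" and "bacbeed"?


Comparing "aaceacb" and "bacbeed" position by position:
  Position 0: 'a' vs 'b' => DIFFER
  Position 1: 'a' vs 'a' => same
  Position 2: 'c' vs 'c' => same
  Position 3: 'e' vs 'b' => DIFFER
  Position 4: 'a' vs 'e' => DIFFER
  Position 5: 'c' vs 'e' => DIFFER
  Position 6: 'b' vs 'd' => DIFFER
Positions that differ: 5

5


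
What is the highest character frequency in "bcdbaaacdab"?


Input: bcdbaaacdab
Character counts:
  'a': 4
  'b': 3
  'c': 2
  'd': 2
Maximum frequency: 4

4


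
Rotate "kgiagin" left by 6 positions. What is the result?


Input: "kgiagin", rotate left by 6
First 6 characters: "kgiagi"
Remaining characters: "n"
Concatenate remaining + first: "n" + "kgiagi" = "nkgiagi"

nkgiagi


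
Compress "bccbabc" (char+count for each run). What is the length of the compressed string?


Input: bccbabc
Runs:
  'b' x 1 => "b1"
  'c' x 2 => "c2"
  'b' x 1 => "b1"
  'a' x 1 => "a1"
  'b' x 1 => "b1"
  'c' x 1 => "c1"
Compressed: "b1c2b1a1b1c1"
Compressed length: 12

12


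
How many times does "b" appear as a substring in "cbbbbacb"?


Searching for "b" in "cbbbbacb"
Scanning each position:
  Position 0: "c" => no
  Position 1: "b" => MATCH
  Position 2: "b" => MATCH
  Position 3: "b" => MATCH
  Position 4: "b" => MATCH
  Position 5: "a" => no
  Position 6: "c" => no
  Position 7: "b" => MATCH
Total occurrences: 5

5


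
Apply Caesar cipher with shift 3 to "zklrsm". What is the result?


Caesar cipher: shift "zklrsm" by 3
  'z' (pos 25) + 3 = pos 2 = 'c'
  'k' (pos 10) + 3 = pos 13 = 'n'
  'l' (pos 11) + 3 = pos 14 = 'o'
  'r' (pos 17) + 3 = pos 20 = 'u'
  's' (pos 18) + 3 = pos 21 = 'v'
  'm' (pos 12) + 3 = pos 15 = 'p'
Result: cnouvp

cnouvp


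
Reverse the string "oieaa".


Input: oieaa
Reading characters right to left:
  Position 4: 'a'
  Position 3: 'a'
  Position 2: 'e'
  Position 1: 'i'
  Position 0: 'o'
Reversed: aaeio

aaeio


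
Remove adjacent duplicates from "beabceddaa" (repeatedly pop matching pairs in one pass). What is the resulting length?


Input: beabceddaa
Stack-based adjacent duplicate removal:
  Read 'b': push. Stack: b
  Read 'e': push. Stack: be
  Read 'a': push. Stack: bea
  Read 'b': push. Stack: beab
  Read 'c': push. Stack: beabc
  Read 'e': push. Stack: beabce
  Read 'd': push. Stack: beabced
  Read 'd': matches stack top 'd' => pop. Stack: beabce
  Read 'a': push. Stack: beabcea
  Read 'a': matches stack top 'a' => pop. Stack: beabce
Final stack: "beabce" (length 6)

6


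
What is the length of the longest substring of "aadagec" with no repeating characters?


Input: "aadagec"
Sliding window (track last position of each char):
  Position 0 ('a'): window [0,0] length 1 -- new best
  Position 1 ('a'): repeat (last at 0), move window start to 1
  Position 1 ('a'): window [1,1] length 1
  Position 2 ('d'): window [1,2] length 2 -- new best
  Position 3 ('a'): repeat (last at 1), move window start to 2
  Position 3 ('a'): window [2,3] length 2
  Position 4 ('g'): window [2,4] length 3 -- new best
  Position 5 ('e'): window [2,5] length 4 -- new best
  Position 6 ('c'): window [2,6] length 5 -- new best
Longest substring with no repeats: "dagec" with length 5

5


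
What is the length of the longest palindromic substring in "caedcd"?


Input: "caedcd"
Checking substrings for palindromes:
  [3:6] "dcd" (len 3) => palindrome
Longest palindromic substring: "dcd" with length 3

3


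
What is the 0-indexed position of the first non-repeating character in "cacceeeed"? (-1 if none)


Input: cacceeeed
Character frequencies:
  'a': 1
  'c': 3
  'd': 1
  'e': 4
Scanning left to right for freq == 1:
  Position 0 ('c'): freq=3, skip
  Position 1 ('a'): unique! => answer = 1

1


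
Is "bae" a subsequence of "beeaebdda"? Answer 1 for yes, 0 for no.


Check if "bae" is a subsequence of "beeaebdda"
Greedy scan:
  Position 0 ('b'): matches sub[0] = 'b'
  Position 1 ('e'): no match needed
  Position 2 ('e'): no match needed
  Position 3 ('a'): matches sub[1] = 'a'
  Position 4 ('e'): matches sub[2] = 'e'
  Position 5 ('b'): no match needed
  Position 6 ('d'): no match needed
  Position 7 ('d'): no match needed
  Position 8 ('a'): no match needed
All 3 characters matched => is a subsequence

1


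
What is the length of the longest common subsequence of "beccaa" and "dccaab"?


LCS of "beccaa" and "dccaab"
DP table:
           d    c    c    a    a    b
      0    0    0    0    0    0    0
  b   0    0    0    0    0    0    1
  e   0    0    0    0    0    0    1
  c   0    0    1    1    1    1    1
  c   0    0    1    2    2    2    2
  a   0    0    1    2    3    3    3
  a   0    0    1    2    3    4    4
LCS length = dp[6][6] = 4

4


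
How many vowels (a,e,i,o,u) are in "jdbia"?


Input: jdbia
Checking each character:
  'j' at position 0: consonant
  'd' at position 1: consonant
  'b' at position 2: consonant
  'i' at position 3: vowel (running total: 1)
  'a' at position 4: vowel (running total: 2)
Total vowels: 2

2


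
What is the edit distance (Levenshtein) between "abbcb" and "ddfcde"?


Computing edit distance: "abbcb" -> "ddfcde"
DP table:
           d    d    f    c    d    e
      0    1    2    3    4    5    6
  a   1    1    2    3    4    5    6
  b   2    2    2    3    4    5    6
  b   3    3    3    3    4    5    6
  c   4    4    4    4    3    4    5
  b   5    5    5    5    4    4    5
Edit distance = dp[5][6] = 5

5


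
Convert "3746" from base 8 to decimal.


Input: "3746" in base 8
Positional expansion:
  Digit '3' (value 3) x 8^3 = 1536
  Digit '7' (value 7) x 8^2 = 448
  Digit '4' (value 4) x 8^1 = 32
  Digit '6' (value 6) x 8^0 = 6
Sum = 2022

2022


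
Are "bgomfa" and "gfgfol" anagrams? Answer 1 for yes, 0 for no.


Strings: "bgomfa", "gfgfol"
Sorted first:  abfgmo
Sorted second: ffgglo
Differ at position 0: 'a' vs 'f' => not anagrams

0


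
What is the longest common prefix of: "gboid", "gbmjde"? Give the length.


Words: gboid, gbmjde
  Position 0: all 'g' => match
  Position 1: all 'b' => match
  Position 2: ('o', 'm') => mismatch, stop
LCP = "gb" (length 2)

2


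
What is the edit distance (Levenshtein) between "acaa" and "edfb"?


Computing edit distance: "acaa" -> "edfb"
DP table:
           e    d    f    b
      0    1    2    3    4
  a   1    1    2    3    4
  c   2    2    2    3    4
  a   3    3    3    3    4
  a   4    4    4    4    4
Edit distance = dp[4][4] = 4

4


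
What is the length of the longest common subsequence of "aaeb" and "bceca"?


LCS of "aaeb" and "bceca"
DP table:
           b    c    e    c    a
      0    0    0    0    0    0
  a   0    0    0    0    0    1
  a   0    0    0    0    0    1
  e   0    0    0    1    1    1
  b   0    1    1    1    1    1
LCS length = dp[4][5] = 1

1


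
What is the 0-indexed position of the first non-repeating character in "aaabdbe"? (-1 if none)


Input: aaabdbe
Character frequencies:
  'a': 3
  'b': 2
  'd': 1
  'e': 1
Scanning left to right for freq == 1:
  Position 0 ('a'): freq=3, skip
  Position 1 ('a'): freq=3, skip
  Position 2 ('a'): freq=3, skip
  Position 3 ('b'): freq=2, skip
  Position 4 ('d'): unique! => answer = 4

4


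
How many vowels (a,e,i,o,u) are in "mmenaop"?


Input: mmenaop
Checking each character:
  'm' at position 0: consonant
  'm' at position 1: consonant
  'e' at position 2: vowel (running total: 1)
  'n' at position 3: consonant
  'a' at position 4: vowel (running total: 2)
  'o' at position 5: vowel (running total: 3)
  'p' at position 6: consonant
Total vowels: 3

3


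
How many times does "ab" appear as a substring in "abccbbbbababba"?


Searching for "ab" in "abccbbbbababba"
Scanning each position:
  Position 0: "ab" => MATCH
  Position 1: "bc" => no
  Position 2: "cc" => no
  Position 3: "cb" => no
  Position 4: "bb" => no
  Position 5: "bb" => no
  Position 6: "bb" => no
  Position 7: "ba" => no
  Position 8: "ab" => MATCH
  Position 9: "ba" => no
  Position 10: "ab" => MATCH
  Position 11: "bb" => no
  Position 12: "ba" => no
Total occurrences: 3

3


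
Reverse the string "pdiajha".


Input: pdiajha
Reading characters right to left:
  Position 6: 'a'
  Position 5: 'h'
  Position 4: 'j'
  Position 3: 'a'
  Position 2: 'i'
  Position 1: 'd'
  Position 0: 'p'
Reversed: ahjaidp

ahjaidp


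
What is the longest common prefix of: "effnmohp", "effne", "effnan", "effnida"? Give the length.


Words: effnmohp, effne, effnan, effnida
  Position 0: all 'e' => match
  Position 1: all 'f' => match
  Position 2: all 'f' => match
  Position 3: all 'n' => match
  Position 4: ('m', 'e', 'a', 'i') => mismatch, stop
LCP = "effn" (length 4)

4


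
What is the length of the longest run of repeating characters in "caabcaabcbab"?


Input: "caabcaabcbab"
Scanning for longest run:
  Position 1 ('a'): new char, reset run to 1
  Position 2 ('a'): continues run of 'a', length=2
  Position 3 ('b'): new char, reset run to 1
  Position 4 ('c'): new char, reset run to 1
  Position 5 ('a'): new char, reset run to 1
  Position 6 ('a'): continues run of 'a', length=2
  Position 7 ('b'): new char, reset run to 1
  Position 8 ('c'): new char, reset run to 1
  Position 9 ('b'): new char, reset run to 1
  Position 10 ('a'): new char, reset run to 1
  Position 11 ('b'): new char, reset run to 1
Longest run: 'a' with length 2

2


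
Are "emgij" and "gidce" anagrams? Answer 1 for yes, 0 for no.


Strings: "emgij", "gidce"
Sorted first:  egijm
Sorted second: cdegi
Differ at position 0: 'e' vs 'c' => not anagrams

0


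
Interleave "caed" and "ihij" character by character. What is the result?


Interleaving "caed" and "ihij":
  Position 0: 'c' from first, 'i' from second => "ci"
  Position 1: 'a' from first, 'h' from second => "ah"
  Position 2: 'e' from first, 'i' from second => "ei"
  Position 3: 'd' from first, 'j' from second => "dj"
Result: ciaheidj

ciaheidj


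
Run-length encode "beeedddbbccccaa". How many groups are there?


Input: beeedddbbccccaa
Scanning for consecutive runs:
  Group 1: 'b' x 1 (positions 0-0)
  Group 2: 'e' x 3 (positions 1-3)
  Group 3: 'd' x 3 (positions 4-6)
  Group 4: 'b' x 2 (positions 7-8)
  Group 5: 'c' x 4 (positions 9-12)
  Group 6: 'a' x 2 (positions 13-14)
Total groups: 6

6


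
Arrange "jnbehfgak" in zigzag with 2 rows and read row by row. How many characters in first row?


Zigzag "jnbehfgak" into 2 rows:
Placing characters:
  'j' => row 0
  'n' => row 1
  'b' => row 0
  'e' => row 1
  'h' => row 0
  'f' => row 1
  'g' => row 0
  'a' => row 1
  'k' => row 0
Rows:
  Row 0: "jbhgk"
  Row 1: "nefa"
First row length: 5

5


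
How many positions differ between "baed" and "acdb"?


Comparing "baed" and "acdb" position by position:
  Position 0: 'b' vs 'a' => DIFFER
  Position 1: 'a' vs 'c' => DIFFER
  Position 2: 'e' vs 'd' => DIFFER
  Position 3: 'd' vs 'b' => DIFFER
Positions that differ: 4

4


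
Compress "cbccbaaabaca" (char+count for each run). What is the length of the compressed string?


Input: cbccbaaabaca
Runs:
  'c' x 1 => "c1"
  'b' x 1 => "b1"
  'c' x 2 => "c2"
  'b' x 1 => "b1"
  'a' x 3 => "a3"
  'b' x 1 => "b1"
  'a' x 1 => "a1"
  'c' x 1 => "c1"
  'a' x 1 => "a1"
Compressed: "c1b1c2b1a3b1a1c1a1"
Compressed length: 18

18


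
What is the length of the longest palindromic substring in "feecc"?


Input: "feecc"
Checking substrings for palindromes:
  [1:3] "ee" (len 2) => palindrome
  [3:5] "cc" (len 2) => palindrome
Longest palindromic substring: "ee" with length 2

2


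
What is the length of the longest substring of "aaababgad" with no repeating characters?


Input: "aaababgad"
Sliding window (track last position of each char):
  Position 0 ('a'): window [0,0] length 1 -- new best
  Position 1 ('a'): repeat (last at 0), move window start to 1
  Position 1 ('a'): window [1,1] length 1
  Position 2 ('a'): repeat (last at 1), move window start to 2
  Position 2 ('a'): window [2,2] length 1
  Position 3 ('b'): window [2,3] length 2 -- new best
  Position 4 ('a'): repeat (last at 2), move window start to 3
  Position 4 ('a'): window [3,4] length 2
  Position 5 ('b'): repeat (last at 3), move window start to 4
  Position 5 ('b'): window [4,5] length 2
  Position 6 ('g'): window [4,6] length 3 -- new best
  Position 7 ('a'): repeat (last at 4), move window start to 5
  Position 7 ('a'): window [5,7] length 3
  Position 8 ('d'): window [5,8] length 4 -- new best
Longest substring with no repeats: "bgad" with length 4

4


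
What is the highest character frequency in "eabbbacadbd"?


Input: eabbbacadbd
Character counts:
  'a': 3
  'b': 4
  'c': 1
  'd': 2
  'e': 1
Maximum frequency: 4

4


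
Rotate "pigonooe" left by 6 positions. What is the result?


Input: "pigonooe", rotate left by 6
First 6 characters: "pigono"
Remaining characters: "oe"
Concatenate remaining + first: "oe" + "pigono" = "oepigono"

oepigono


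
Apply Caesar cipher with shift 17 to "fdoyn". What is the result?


Caesar cipher: shift "fdoyn" by 17
  'f' (pos 5) + 17 = pos 22 = 'w'
  'd' (pos 3) + 17 = pos 20 = 'u'
  'o' (pos 14) + 17 = pos 5 = 'f'
  'y' (pos 24) + 17 = pos 15 = 'p'
  'n' (pos 13) + 17 = pos 4 = 'e'
Result: wufpe

wufpe


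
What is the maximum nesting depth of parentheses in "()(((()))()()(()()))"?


Input: "()(((()))()()(()()))"
Tracking depth:
  Position 0 '(': depth becomes 1
  Position 1 ')': depth becomes 0
  Position 2 '(': depth becomes 1
  Position 3 '(': depth becomes 2
  Position 4 '(': depth becomes 3
  Position 5 '(': depth becomes 4
  Position 6 ')': depth becomes 3
  Position 7 ')': depth becomes 2
  Position 8 ')': depth becomes 1
  Position 9 '(': depth becomes 2
  Position 10 ')': depth becomes 1
  Position 11 '(': depth becomes 2
  Position 12 ')': depth becomes 1
  Position 13 '(': depth becomes 2
  Position 14 '(': depth becomes 3
  Position 15 ')': depth becomes 2
  Position 16 '(': depth becomes 3
  Position 17 ')': depth becomes 2
  Position 18 ')': depth becomes 1
  Position 19 ')': depth becomes 0
Maximum depth reached: 4

4


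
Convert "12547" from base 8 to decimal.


Input: "12547" in base 8
Positional expansion:
  Digit '1' (value 1) x 8^4 = 4096
  Digit '2' (value 2) x 8^3 = 1024
  Digit '5' (value 5) x 8^2 = 320
  Digit '4' (value 4) x 8^1 = 32
  Digit '7' (value 7) x 8^0 = 7
Sum = 5479

5479


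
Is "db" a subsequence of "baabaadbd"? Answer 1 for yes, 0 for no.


Check if "db" is a subsequence of "baabaadbd"
Greedy scan:
  Position 0 ('b'): no match needed
  Position 1 ('a'): no match needed
  Position 2 ('a'): no match needed
  Position 3 ('b'): no match needed
  Position 4 ('a'): no match needed
  Position 5 ('a'): no match needed
  Position 6 ('d'): matches sub[0] = 'd'
  Position 7 ('b'): matches sub[1] = 'b'
  Position 8 ('d'): no match needed
All 2 characters matched => is a subsequence

1


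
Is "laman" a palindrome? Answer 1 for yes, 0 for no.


Input: laman
Reversed: namal
  Compare pos 0 ('l') with pos 4 ('n'): MISMATCH
  Compare pos 1 ('a') with pos 3 ('a'): match
Result: not a palindrome

0


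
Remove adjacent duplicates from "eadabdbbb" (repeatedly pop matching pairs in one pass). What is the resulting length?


Input: eadabdbbb
Stack-based adjacent duplicate removal:
  Read 'e': push. Stack: e
  Read 'a': push. Stack: ea
  Read 'd': push. Stack: ead
  Read 'a': push. Stack: eada
  Read 'b': push. Stack: eadab
  Read 'd': push. Stack: eadabd
  Read 'b': push. Stack: eadabdb
  Read 'b': matches stack top 'b' => pop. Stack: eadabd
  Read 'b': push. Stack: eadabdb
Final stack: "eadabdb" (length 7)

7


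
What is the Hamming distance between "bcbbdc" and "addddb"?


Comparing "bcbbdc" and "addddb" position by position:
  Position 0: 'b' vs 'a' => differ
  Position 1: 'c' vs 'd' => differ
  Position 2: 'b' vs 'd' => differ
  Position 3: 'b' vs 'd' => differ
  Position 4: 'd' vs 'd' => same
  Position 5: 'c' vs 'b' => differ
Total differences (Hamming distance): 5

5


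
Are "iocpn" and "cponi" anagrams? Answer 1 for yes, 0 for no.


Strings: "iocpn", "cponi"
Sorted first:  cinop
Sorted second: cinop
Sorted forms match => anagrams

1


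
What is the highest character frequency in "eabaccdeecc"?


Input: eabaccdeecc
Character counts:
  'a': 2
  'b': 1
  'c': 4
  'd': 1
  'e': 3
Maximum frequency: 4

4


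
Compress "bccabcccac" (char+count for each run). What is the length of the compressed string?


Input: bccabcccac
Runs:
  'b' x 1 => "b1"
  'c' x 2 => "c2"
  'a' x 1 => "a1"
  'b' x 1 => "b1"
  'c' x 3 => "c3"
  'a' x 1 => "a1"
  'c' x 1 => "c1"
Compressed: "b1c2a1b1c3a1c1"
Compressed length: 14

14


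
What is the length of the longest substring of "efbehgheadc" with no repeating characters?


Input: "efbehgheadc"
Sliding window (track last position of each char):
  Position 0 ('e'): window [0,0] length 1 -- new best
  Position 1 ('f'): window [0,1] length 2 -- new best
  Position 2 ('b'): window [0,2] length 3 -- new best
  Position 3 ('e'): repeat (last at 0), move window start to 1
  Position 3 ('e'): window [1,3] length 3
  Position 4 ('h'): window [1,4] length 4 -- new best
  Position 5 ('g'): window [1,5] length 5 -- new best
  Position 6 ('h'): repeat (last at 4), move window start to 5
  Position 6 ('h'): window [5,6] length 2
  Position 7 ('e'): window [5,7] length 3
  Position 8 ('a'): window [5,8] length 4
  Position 9 ('d'): window [5,9] length 5
  Position 10 ('c'): window [5,10] length 6 -- new best
Longest substring with no repeats: "gheadc" with length 6

6


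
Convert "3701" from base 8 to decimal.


Input: "3701" in base 8
Positional expansion:
  Digit '3' (value 3) x 8^3 = 1536
  Digit '7' (value 7) x 8^2 = 448
  Digit '0' (value 0) x 8^1 = 0
  Digit '1' (value 1) x 8^0 = 1
Sum = 1985

1985


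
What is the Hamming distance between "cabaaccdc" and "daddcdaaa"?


Comparing "cabaaccdc" and "daddcdaaa" position by position:
  Position 0: 'c' vs 'd' => differ
  Position 1: 'a' vs 'a' => same
  Position 2: 'b' vs 'd' => differ
  Position 3: 'a' vs 'd' => differ
  Position 4: 'a' vs 'c' => differ
  Position 5: 'c' vs 'd' => differ
  Position 6: 'c' vs 'a' => differ
  Position 7: 'd' vs 'a' => differ
  Position 8: 'c' vs 'a' => differ
Total differences (Hamming distance): 8

8


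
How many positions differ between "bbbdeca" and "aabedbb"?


Comparing "bbbdeca" and "aabedbb" position by position:
  Position 0: 'b' vs 'a' => DIFFER
  Position 1: 'b' vs 'a' => DIFFER
  Position 2: 'b' vs 'b' => same
  Position 3: 'd' vs 'e' => DIFFER
  Position 4: 'e' vs 'd' => DIFFER
  Position 5: 'c' vs 'b' => DIFFER
  Position 6: 'a' vs 'b' => DIFFER
Positions that differ: 6

6


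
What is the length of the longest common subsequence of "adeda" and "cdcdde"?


LCS of "adeda" and "cdcdde"
DP table:
           c    d    c    d    d    e
      0    0    0    0    0    0    0
  a   0    0    0    0    0    0    0
  d   0    0    1    1    1    1    1
  e   0    0    1    1    1    1    2
  d   0    0    1    1    2    2    2
  a   0    0    1    1    2    2    2
LCS length = dp[5][6] = 2

2


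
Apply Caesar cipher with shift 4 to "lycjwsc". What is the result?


Caesar cipher: shift "lycjwsc" by 4
  'l' (pos 11) + 4 = pos 15 = 'p'
  'y' (pos 24) + 4 = pos 2 = 'c'
  'c' (pos 2) + 4 = pos 6 = 'g'
  'j' (pos 9) + 4 = pos 13 = 'n'
  'w' (pos 22) + 4 = pos 0 = 'a'
  's' (pos 18) + 4 = pos 22 = 'w'
  'c' (pos 2) + 4 = pos 6 = 'g'
Result: pcgnawg

pcgnawg


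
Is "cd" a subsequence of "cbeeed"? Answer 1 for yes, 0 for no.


Check if "cd" is a subsequence of "cbeeed"
Greedy scan:
  Position 0 ('c'): matches sub[0] = 'c'
  Position 1 ('b'): no match needed
  Position 2 ('e'): no match needed
  Position 3 ('e'): no match needed
  Position 4 ('e'): no match needed
  Position 5 ('d'): matches sub[1] = 'd'
All 2 characters matched => is a subsequence

1


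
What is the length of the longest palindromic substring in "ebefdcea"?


Input: "ebefdcea"
Checking substrings for palindromes:
  [0:3] "ebe" (len 3) => palindrome
Longest palindromic substring: "ebe" with length 3

3


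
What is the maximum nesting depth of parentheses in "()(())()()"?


Input: "()(())()()"
Tracking depth:
  Position 0 '(': depth becomes 1
  Position 1 ')': depth becomes 0
  Position 2 '(': depth becomes 1
  Position 3 '(': depth becomes 2
  Position 4 ')': depth becomes 1
  Position 5 ')': depth becomes 0
  Position 6 '(': depth becomes 1
  Position 7 ')': depth becomes 0
  Position 8 '(': depth becomes 1
  Position 9 ')': depth becomes 0
Maximum depth reached: 2

2


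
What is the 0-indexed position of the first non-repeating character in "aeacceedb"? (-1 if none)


Input: aeacceedb
Character frequencies:
  'a': 2
  'b': 1
  'c': 2
  'd': 1
  'e': 3
Scanning left to right for freq == 1:
  Position 0 ('a'): freq=2, skip
  Position 1 ('e'): freq=3, skip
  Position 2 ('a'): freq=2, skip
  Position 3 ('c'): freq=2, skip
  Position 4 ('c'): freq=2, skip
  Position 5 ('e'): freq=3, skip
  Position 6 ('e'): freq=3, skip
  Position 7 ('d'): unique! => answer = 7

7


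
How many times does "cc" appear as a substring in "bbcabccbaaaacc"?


Searching for "cc" in "bbcabccbaaaacc"
Scanning each position:
  Position 0: "bb" => no
  Position 1: "bc" => no
  Position 2: "ca" => no
  Position 3: "ab" => no
  Position 4: "bc" => no
  Position 5: "cc" => MATCH
  Position 6: "cb" => no
  Position 7: "ba" => no
  Position 8: "aa" => no
  Position 9: "aa" => no
  Position 10: "aa" => no
  Position 11: "ac" => no
  Position 12: "cc" => MATCH
Total occurrences: 2

2


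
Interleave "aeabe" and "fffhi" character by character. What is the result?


Interleaving "aeabe" and "fffhi":
  Position 0: 'a' from first, 'f' from second => "af"
  Position 1: 'e' from first, 'f' from second => "ef"
  Position 2: 'a' from first, 'f' from second => "af"
  Position 3: 'b' from first, 'h' from second => "bh"
  Position 4: 'e' from first, 'i' from second => "ei"
Result: afefafbhei

afefafbhei


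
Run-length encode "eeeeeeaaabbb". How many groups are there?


Input: eeeeeeaaabbb
Scanning for consecutive runs:
  Group 1: 'e' x 6 (positions 0-5)
  Group 2: 'a' x 3 (positions 6-8)
  Group 3: 'b' x 3 (positions 9-11)
Total groups: 3

3


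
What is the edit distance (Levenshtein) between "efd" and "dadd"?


Computing edit distance: "efd" -> "dadd"
DP table:
           d    a    d    d
      0    1    2    3    4
  e   1    1    2    3    4
  f   2    2    2    3    4
  d   3    2    3    2    3
Edit distance = dp[3][4] = 3

3


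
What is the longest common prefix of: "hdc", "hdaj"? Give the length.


Words: hdc, hdaj
  Position 0: all 'h' => match
  Position 1: all 'd' => match
  Position 2: ('c', 'a') => mismatch, stop
LCP = "hd" (length 2)

2


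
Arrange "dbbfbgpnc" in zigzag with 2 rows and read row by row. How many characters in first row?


Zigzag "dbbfbgpnc" into 2 rows:
Placing characters:
  'd' => row 0
  'b' => row 1
  'b' => row 0
  'f' => row 1
  'b' => row 0
  'g' => row 1
  'p' => row 0
  'n' => row 1
  'c' => row 0
Rows:
  Row 0: "dbbpc"
  Row 1: "bfgn"
First row length: 5

5


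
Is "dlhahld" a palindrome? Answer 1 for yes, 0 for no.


Input: dlhahld
Reversed: dlhahld
  Compare pos 0 ('d') with pos 6 ('d'): match
  Compare pos 1 ('l') with pos 5 ('l'): match
  Compare pos 2 ('h') with pos 4 ('h'): match
Result: palindrome

1


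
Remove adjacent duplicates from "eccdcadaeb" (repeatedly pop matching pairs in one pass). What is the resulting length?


Input: eccdcadaeb
Stack-based adjacent duplicate removal:
  Read 'e': push. Stack: e
  Read 'c': push. Stack: ec
  Read 'c': matches stack top 'c' => pop. Stack: e
  Read 'd': push. Stack: ed
  Read 'c': push. Stack: edc
  Read 'a': push. Stack: edca
  Read 'd': push. Stack: edcad
  Read 'a': push. Stack: edcada
  Read 'e': push. Stack: edcadae
  Read 'b': push. Stack: edcadaeb
Final stack: "edcadaeb" (length 8)

8


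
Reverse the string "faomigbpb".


Input: faomigbpb
Reading characters right to left:
  Position 8: 'b'
  Position 7: 'p'
  Position 6: 'b'
  Position 5: 'g'
  Position 4: 'i'
  Position 3: 'm'
  Position 2: 'o'
  Position 1: 'a'
  Position 0: 'f'
Reversed: bpbgimoaf

bpbgimoaf


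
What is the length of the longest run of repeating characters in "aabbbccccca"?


Input: "aabbbccccca"
Scanning for longest run:
  Position 1 ('a'): continues run of 'a', length=2
  Position 2 ('b'): new char, reset run to 1
  Position 3 ('b'): continues run of 'b', length=2
  Position 4 ('b'): continues run of 'b', length=3
  Position 5 ('c'): new char, reset run to 1
  Position 6 ('c'): continues run of 'c', length=2
  Position 7 ('c'): continues run of 'c', length=3
  Position 8 ('c'): continues run of 'c', length=4
  Position 9 ('c'): continues run of 'c', length=5
  Position 10 ('a'): new char, reset run to 1
Longest run: 'c' with length 5

5


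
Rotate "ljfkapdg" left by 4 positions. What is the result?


Input: "ljfkapdg", rotate left by 4
First 4 characters: "ljfk"
Remaining characters: "apdg"
Concatenate remaining + first: "apdg" + "ljfk" = "apdgljfk"

apdgljfk


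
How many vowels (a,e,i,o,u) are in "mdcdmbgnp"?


Input: mdcdmbgnp
Checking each character:
  'm' at position 0: consonant
  'd' at position 1: consonant
  'c' at position 2: consonant
  'd' at position 3: consonant
  'm' at position 4: consonant
  'b' at position 5: consonant
  'g' at position 6: consonant
  'n' at position 7: consonant
  'p' at position 8: consonant
Total vowels: 0

0


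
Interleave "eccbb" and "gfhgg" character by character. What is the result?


Interleaving "eccbb" and "gfhgg":
  Position 0: 'e' from first, 'g' from second => "eg"
  Position 1: 'c' from first, 'f' from second => "cf"
  Position 2: 'c' from first, 'h' from second => "ch"
  Position 3: 'b' from first, 'g' from second => "bg"
  Position 4: 'b' from first, 'g' from second => "bg"
Result: egcfchbgbg

egcfchbgbg


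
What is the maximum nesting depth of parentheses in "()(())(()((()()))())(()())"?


Input: "()(())(()((()()))())(()())"
Tracking depth:
  Position 0 '(': depth becomes 1
  Position 1 ')': depth becomes 0
  Position 2 '(': depth becomes 1
  Position 3 '(': depth becomes 2
  Position 4 ')': depth becomes 1
  Position 5 ')': depth becomes 0
  Position 6 '(': depth becomes 1
  Position 7 '(': depth becomes 2
  Position 8 ')': depth becomes 1
  Position 9 '(': depth becomes 2
  Position 10 '(': depth becomes 3
  Position 11 '(': depth becomes 4
  Position 12 ')': depth becomes 3
  Position 13 '(': depth becomes 4
  Position 14 ')': depth becomes 3
  Position 15 ')': depth becomes 2
  Position 16 ')': depth becomes 1
  Position 17 '(': depth becomes 2
  Position 18 ')': depth becomes 1
  Position 19 ')': depth becomes 0
  Position 20 '(': depth becomes 1
  Position 21 '(': depth becomes 2
  Position 22 ')': depth becomes 1
  Position 23 '(': depth becomes 2
  Position 24 ')': depth becomes 1
  Position 25 ')': depth becomes 0
Maximum depth reached: 4

4


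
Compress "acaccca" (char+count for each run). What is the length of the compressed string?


Input: acaccca
Runs:
  'a' x 1 => "a1"
  'c' x 1 => "c1"
  'a' x 1 => "a1"
  'c' x 3 => "c3"
  'a' x 1 => "a1"
Compressed: "a1c1a1c3a1"
Compressed length: 10

10


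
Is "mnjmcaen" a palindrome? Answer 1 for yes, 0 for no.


Input: mnjmcaen
Reversed: neacmjnm
  Compare pos 0 ('m') with pos 7 ('n'): MISMATCH
  Compare pos 1 ('n') with pos 6 ('e'): MISMATCH
  Compare pos 2 ('j') with pos 5 ('a'): MISMATCH
  Compare pos 3 ('m') with pos 4 ('c'): MISMATCH
Result: not a palindrome

0
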